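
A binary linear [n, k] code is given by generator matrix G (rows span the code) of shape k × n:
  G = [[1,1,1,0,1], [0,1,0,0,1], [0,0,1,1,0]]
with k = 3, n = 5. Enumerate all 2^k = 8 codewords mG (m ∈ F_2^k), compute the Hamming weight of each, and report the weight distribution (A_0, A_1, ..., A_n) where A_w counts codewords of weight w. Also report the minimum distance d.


Weight distribution: A_0 = 1, A_2 = 4, A_4 = 3. Minimum distance d = 2.

Enumerate all 2^3 = 8 messages m ∈ F_2^3.
For each, compute codeword c = mG in F_2^5, then tally its weight.
  m = 000 → c = 00000, weight = 0.
  m = 100 → c = 11101, weight = 4.
  m = 010 → c = 01001, weight = 2.
  m = 110 → c = 10100, weight = 2.
  m = 001 → c = 00110, weight = 2.
  m = 101 → c = 11011, weight = 4.
  m = 011 → c = 01111, weight = 4.
  m = 111 → c = 10010, weight = 2.
Tally weights:
  weight 0: 1 codewords.
  weight 2: 4 codewords.
  weight 4: 3 codewords.
Minimum distance d = smallest w > 0 with A_w > 0 = 2.
Sanity: Σ A_w = 8 = 2^3 = 8 ✓.


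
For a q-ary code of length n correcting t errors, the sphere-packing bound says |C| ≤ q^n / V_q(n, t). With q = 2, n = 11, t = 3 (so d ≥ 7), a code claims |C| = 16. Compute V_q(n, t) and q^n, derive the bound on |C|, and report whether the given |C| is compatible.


V_q(n, t) = 232, q^n = 2048, Hamming bound = 8, |C| = 16 > bound (violated).

Step 1: Compute V_q(n, t) = Σ_{j=0}^3 C(n, j) (q−1)^j.
  j = 0: C(11,0)·(1)^0 = 1·1 = 1.
  j = 1: C(11,1)·(1)^1 = 11·1 = 11.
  j = 2: C(11,2)·(1)^2 = 55·1 = 55.
  j = 3: C(11,3)·(1)^3 = 165·1 = 165.
  V_q(n, t) = 1 + 11 + 55 + 165 = 232.
Step 2: q^n = 2^11 = 2048.
Step 3: Hamming bound ⌊q^n / V_q(n,t)⌋ = ⌊2048/232⌋ = 8.
Step 4: Compare |C| = 16 to 8: violated.
The claimed |C| lies above the Hamming bound, so no 2-ary code of length 11 with d ≥ 7 can have 16 codewords.


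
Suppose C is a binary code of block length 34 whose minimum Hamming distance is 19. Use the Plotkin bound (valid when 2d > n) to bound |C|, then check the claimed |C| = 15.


Plotkin bound M ≤ 8; given |C| = 15 > bound (violated).

Check applicability: 2d = 38, n = 34.
2d − n = 4 > 0, so Plotkin applies.
Compute d/(2d−n) = 19/4 ≈ 4.7500.
⌊d/(2d−n)⌋ = 4.
Plotkin bound: M ≤ 2·4 = 8.
Given |C| = 15, check: VIOLATED.
This |C| is above the Plotkin bound, so no binary code with n = 34, d = 19 and 15 codewords exists.


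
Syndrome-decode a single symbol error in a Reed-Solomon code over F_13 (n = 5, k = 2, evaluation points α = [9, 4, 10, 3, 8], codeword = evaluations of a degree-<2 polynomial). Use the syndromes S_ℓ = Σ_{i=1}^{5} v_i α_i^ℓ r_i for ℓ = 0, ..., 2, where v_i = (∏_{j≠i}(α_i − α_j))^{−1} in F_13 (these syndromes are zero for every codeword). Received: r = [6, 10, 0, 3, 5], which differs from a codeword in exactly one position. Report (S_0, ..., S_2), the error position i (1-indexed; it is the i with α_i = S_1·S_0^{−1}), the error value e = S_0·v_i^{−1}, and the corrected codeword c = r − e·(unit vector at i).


S = (6, 9, 7), error at position 5, error magnitude e = 6, c = [6, 10, 0, 3, 12].

Step 1: column multipliers v_i = (∏_{j≠i}(α_i − α_j))^{−1} mod 13.
  i = 1 (α = 9): (9−4)(9−10)(9−3)(9−8) = 5·(−1)·6·1 = −30 ≡ 9, so v_1 = 9^{−1} = 3 (mod 13).
  i = 2 (α = 4): (4−9)(4−10)(4−3)(4−8) = (−5)·(−6)·1·(−4) = −120 ≡ 10, so v_2 = 10^{−1} = 4 (mod 13).
  i = 3 (α = 10): (10−9)(10−4)(10−3)(10−8) = 1·6·7·2 = 84 ≡ 6, so v_3 = 6^{−1} = 11 (mod 13).
  i = 4 (α = 3): (3−9)(3−4)(3−10)(3−8) = (−6)·(−1)·(−7)·(−5) = 210 ≡ 2, so v_4 = 2^{−1} = 7 (mod 13).
  i = 5 (α = 8): (8−9)(8−4)(8−10)(8−3) = (−1)·4·(−2)·5 = 40 ≡ 1, so v_5 = 1^{−1} = 1 (mod 13).
  v = [3, 4, 11, 7, 1].
Step 2: syndromes of r = [6, 10, 0, 3, 5] (all sums mod 13).
  S_0 = Σ v_i r_i = 3·6 + 4·10 + 11·0 + 7·3 + 1·5 = 84 ≡ 6.
  S_1 = Σ v_i α_i r_i = 3·9·6 + 4·4·10 + 11·10·0 + 7·3·3 + 1·8·5 = 425 ≡ 9.
  α_i^2 mod 13 = [3, 3, 9, 9, 12].
  S_2 = Σ v_i α_i^2 r_i = 3·3·6 + 4·3·10 + 11·9·0 + 7·9·3 + 1·12·5 = 423 ≡ 7.
  S = (6, 9, 7) ≠ 0, so r is not a codeword (an error is present).
Step 3: locate the error. For a single error e at position i, S_ℓ = v_i·e·α_i^ℓ, so α_err = S_1/S_0.
  S_0^{−1} = 6^{−1} = 11 (mod 13), so α_err = 9·11 = 99 ≡ 8 = α_5. Error position i = 5.
  Consistency check: S_2/S_1 = 7·3 = 21 ≡ 8 = α_err ✓ (single-error assumption holds).
Step 4: error magnitude e = S_0/v_5 = S_0·∏_{j≠5}(α_5 − α_j) = 6·1 = 6 ≡ 6 (mod 13).
Step 5: correct position 5: c_5 = r_5 − e = 5 − 6 ≡ 12 (mod 13). Hence c = [6, 10, 0, 3, 12].
  Check: interpolating c through the α_i gives m(x) = 8 + 7·x (degree < 2) with m(α_i) = c_i for every i, so c is indeed a codeword.


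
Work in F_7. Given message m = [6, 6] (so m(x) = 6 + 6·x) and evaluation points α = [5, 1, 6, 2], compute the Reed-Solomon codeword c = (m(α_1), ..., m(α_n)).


c = [1, 5, 0, 4]

Message polynomial: m(x) = 6 + 6·x (mod 7).
For each evaluation point α_i, compute m(α_i) mod 7:
  α_1 = 5: Horner steps 6 → 1, so m(5) = 1.
  α_2 = 1: Horner steps 6 → 5, so m(1) = 5.
  α_3 = 6: Horner steps 6 → 0, so m(6) = 0.
  α_4 = 2: Horner steps 6 → 4, so m(2) = 4.
Codeword c = [1, 5, 0, 4] ∈ F_7^4.


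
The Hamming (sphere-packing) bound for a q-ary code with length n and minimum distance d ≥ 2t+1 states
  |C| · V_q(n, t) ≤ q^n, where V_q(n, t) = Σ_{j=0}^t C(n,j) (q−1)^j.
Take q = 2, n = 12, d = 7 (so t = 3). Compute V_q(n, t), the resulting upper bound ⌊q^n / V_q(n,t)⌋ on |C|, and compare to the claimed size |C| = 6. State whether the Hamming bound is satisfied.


V_q(n, t) = 299, q^n = 4096, Hamming bound = 13, |C| = 6 ≤ bound (satisfied).

Step 1: Compute V_q(n, t) = Σ_{j=0}^3 C(n, j) (q−1)^j.
  j = 0: C(12,0)·(1)^0 = 1·1 = 1.
  j = 1: C(12,1)·(1)^1 = 12·1 = 12.
  j = 2: C(12,2)·(1)^2 = 66·1 = 66.
  j = 3: C(12,3)·(1)^3 = 220·1 = 220.
  V_q(n, t) = 1 + 12 + 66 + 220 = 299.
Step 2: q^n = 2^12 = 4096.
Step 3: Hamming bound ⌊q^n / V_q(n,t)⌋ = ⌊4096/299⌋ = 13.
Step 4: Compare |C| = 6 to 13: satisfied.
The claimed |C| lies below the Hamming bound.


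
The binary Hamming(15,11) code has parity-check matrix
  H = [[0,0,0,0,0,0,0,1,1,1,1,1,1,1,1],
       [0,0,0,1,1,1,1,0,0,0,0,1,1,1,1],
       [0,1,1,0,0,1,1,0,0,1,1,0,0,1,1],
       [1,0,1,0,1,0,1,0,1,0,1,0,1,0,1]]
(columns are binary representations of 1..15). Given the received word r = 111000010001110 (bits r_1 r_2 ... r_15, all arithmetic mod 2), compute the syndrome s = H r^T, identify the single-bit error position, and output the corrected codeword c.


s = (0, 1, 1, 1)^T, error position = 7, corrected codeword c = 111000110001110

Compute s = H r^T mod 2 one row at a time:
  s_1 = 1 + 0 + 0 + 0 + 1 + 1 + 1 + 0 = 4 ≡ 0 (mod 2).
  s_2 = 0 + 0 + 0 + 0 + 1 + 1 + 1 + 0 = 3 ≡ 1 (mod 2).
  s_3 = 1 + 1 + 0 + 0 + 0 + 0 + 1 + 0 = 3 ≡ 1 (mod 2).
  s_4 = 1 + 1 + 0 + 0 + 0 + 0 + 1 + 0 = 3 ≡ 1 (mod 2).
s = (0, 1, 1, 1)^T — this equals column 7 of H (binary 0111), so error is at position 7.
Correct: flip bit 7 of r = 111000010001110 to get c = 111000110001110.


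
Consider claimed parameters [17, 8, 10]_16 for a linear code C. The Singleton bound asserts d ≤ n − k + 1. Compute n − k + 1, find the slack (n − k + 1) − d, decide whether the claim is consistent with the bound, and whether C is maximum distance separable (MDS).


Singleton RHS = n − k + 1 = 10, slack = 0, bound satisfied, MDS.

Singleton bound: d ≤ n − k + 1.
Here n = 17, k = 8, so n − k + 1 = 10.
Given d = 10, check d ≤ 10: YES.
Slack = (n − k + 1) − d = 0.
The code is MDS (slack = 0).
Description: the claimed parameters are [17, 8, 10]_16; such a code would be MDS (meets Singleton bound).


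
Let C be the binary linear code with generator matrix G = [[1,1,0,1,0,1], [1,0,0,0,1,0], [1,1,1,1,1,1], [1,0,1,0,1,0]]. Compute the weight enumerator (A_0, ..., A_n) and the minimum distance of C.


Weight distribution: A_0 = 1, A_1 = 3, A_2 = 3, A_3 = 2, A_4 = 3, A_5 = 3, A_6 = 1. Minimum distance d = 1.

Enumerate all 2^4 = 16 messages m ∈ F_2^4.
For each, compute codeword c = mG in F_2^6, then tally its weight.
  m = 0000 → c = 000000, weight = 0.
  m = 1000 → c = 110101, weight = 4.
  m = 0100 → c = 100010, weight = 2.
  m = 1100 → c = 010111, weight = 4.
  m = 0010 → c = 111111, weight = 6.
  m = 1010 → c = 001010, weight = 2.
  m = 0110 → c = 011101, weight = 4.
  m = 1110 → c = 101000, weight = 2.
  m = 0001 → c = 101010, weight = 3.
  m = 1001 → c = 011111, weight = 5.
  m = 0101 → c = 001000, weight = 1.
  m = 1101 → c = 111101, weight = 5.
  m = 0011 → c = 010101, weight = 3.
  m = 1011 → c = 100000, weight = 1.
  m = 0111 → c = 110111, weight = 5.
  m = 1111 → c = 000010, weight = 1.
Tally weights:
  weight 0: 1 codewords.
  weight 1: 3 codewords.
  weight 2: 3 codewords.
  weight 3: 2 codewords.
  weight 4: 3 codewords.
  weight 5: 3 codewords.
  weight 6: 1 codewords.
Minimum distance d = smallest w > 0 with A_w > 0 = 1.
Sanity: Σ A_w = 16 = 2^4 = 16 ✓.


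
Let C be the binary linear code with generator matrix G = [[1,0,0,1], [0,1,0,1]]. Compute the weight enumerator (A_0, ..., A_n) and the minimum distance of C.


Weight distribution: A_0 = 1, A_2 = 3. Minimum distance d = 2.

Enumerate all 2^2 = 4 messages m ∈ F_2^2.
For each, compute codeword c = mG in F_2^4, then tally its weight.
  m = 00 → c = 0000, weight = 0.
  m = 10 → c = 1001, weight = 2.
  m = 01 → c = 0101, weight = 2.
  m = 11 → c = 1100, weight = 2.
Tally weights:
  weight 0: 1 codewords.
  weight 2: 3 codewords.
Minimum distance d = smallest w > 0 with A_w > 0 = 2.
Sanity: Σ A_w = 4 = 2^2 = 4 ✓.


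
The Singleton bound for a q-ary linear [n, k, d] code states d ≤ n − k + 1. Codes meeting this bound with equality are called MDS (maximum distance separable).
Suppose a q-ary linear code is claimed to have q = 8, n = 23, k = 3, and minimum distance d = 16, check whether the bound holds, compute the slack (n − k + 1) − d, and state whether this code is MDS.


Singleton RHS = n − k + 1 = 21, slack = 5, bound satisfied, not MDS.

Singleton bound: d ≤ n − k + 1.
Here n = 23, k = 3, so n − k + 1 = 21.
Given d = 16, check d ≤ 21: YES.
Slack = (n − k + 1) − d = 5.
The code is NOT MDS (slack = 5 > 0).
Description: the claimed parameters are [23, 3, 16]_8; such a code would be non-MDS.


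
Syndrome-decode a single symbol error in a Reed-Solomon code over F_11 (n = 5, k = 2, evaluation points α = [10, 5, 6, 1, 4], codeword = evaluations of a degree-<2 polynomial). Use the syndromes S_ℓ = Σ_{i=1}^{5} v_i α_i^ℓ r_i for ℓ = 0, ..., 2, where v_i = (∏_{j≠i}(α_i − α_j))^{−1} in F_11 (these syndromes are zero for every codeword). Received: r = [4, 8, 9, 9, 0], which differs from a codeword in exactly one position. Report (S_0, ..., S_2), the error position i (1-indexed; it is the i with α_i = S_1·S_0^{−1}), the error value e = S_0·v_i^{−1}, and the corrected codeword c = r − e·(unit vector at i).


S = (1, 6, 3), error at position 3, error magnitude e = 4, c = [4, 8, 5, 9, 0].

Step 1: column multipliers v_i = (∏_{j≠i}(α_i − α_j))^{−1} mod 11.
  i = 1 (α = 10): (10−5)(10−6)(10−1)(10−4) = 5·4·9·6 = 1080 ≡ 2, so v_1 = 2^{−1} = 6 (mod 11).
  i = 2 (α = 5): (5−10)(5−6)(5−1)(5−4) = (−5)·(−1)·4·1 = 20 ≡ 9, so v_2 = 9^{−1} = 5 (mod 11).
  i = 3 (α = 6): (6−10)(6−5)(6−1)(6−4) = (−4)·1·5·2 = −40 ≡ 4, so v_3 = 4^{−1} = 3 (mod 11).
  i = 4 (α = 1): (1−10)(1−5)(1−6)(1−4) = (−9)·(−4)·(−5)·(−3) = 540 ≡ 1, so v_4 = 1^{−1} = 1 (mod 11).
  i = 5 (α = 4): (4−10)(4−5)(4−6)(4−1) = (−6)·(−1)·(−2)·3 = −36 ≡ 8, so v_5 = 8^{−1} = 7 (mod 11).
  v = [6, 5, 3, 1, 7].
Step 2: syndromes of r = [4, 8, 9, 9, 0] (all sums mod 11).
  S_0 = Σ v_i r_i = 6·4 + 5·8 + 3·9 + 1·9 + 7·0 = 100 ≡ 1.
  S_1 = Σ v_i α_i r_i = 6·10·4 + 5·5·8 + 3·6·9 + 1·1·9 + 7·4·0 = 611 ≡ 6.
  α_i^2 mod 11 = [1, 3, 3, 1, 5].
  S_2 = Σ v_i α_i^2 r_i = 6·1·4 + 5·3·8 + 3·3·9 + 1·1·9 + 7·5·0 = 234 ≡ 3.
  S = (1, 6, 3) ≠ 0, so r is not a codeword (an error is present).
Step 3: locate the error. For a single error e at position i, S_ℓ = v_i·e·α_i^ℓ, so α_err = S_1/S_0.
  S_0^{−1} = 1^{−1} = 1 (mod 11), so α_err = 6·1 = 6 ≡ 6 = α_3. Error position i = 3.
  Consistency check: S_2/S_1 = 3·2 = 6 ≡ 6 = α_err ✓ (single-error assumption holds).
Step 4: error magnitude e = S_0/v_3 = S_0·∏_{j≠3}(α_3 − α_j) = 1·4 = 4 ≡ 4 (mod 11).
Step 5: correct position 3: c_3 = r_3 − e = 9 − 4 ≡ 5 (mod 11). Hence c = [4, 8, 5, 9, 0].
  Check: interpolating c through the α_i gives m(x) = 1 + 8·x (degree < 2) with m(α_i) = c_i for every i, so c is indeed a codeword.


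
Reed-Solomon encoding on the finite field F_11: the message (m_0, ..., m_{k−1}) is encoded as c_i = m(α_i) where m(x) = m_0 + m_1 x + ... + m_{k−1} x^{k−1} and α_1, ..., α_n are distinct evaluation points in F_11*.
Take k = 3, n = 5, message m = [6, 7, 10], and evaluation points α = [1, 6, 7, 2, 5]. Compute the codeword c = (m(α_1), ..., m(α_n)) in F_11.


c = [1, 1, 6, 5, 5]

Message polynomial: m(x) = 6 + 7·x + 10·x^2 (mod 11).
For each evaluation point α_i, compute m(α_i) mod 11:
  α_1 = 1: Horner steps 10 → 6 → 1, so m(1) = 1.
  α_2 = 6: Horner steps 10 → 1 → 1, so m(6) = 1.
  α_3 = 7: Horner steps 10 → 0 → 6, so m(7) = 6.
  α_4 = 2: Horner steps 10 → 5 → 5, so m(2) = 5.
  α_5 = 5: Horner steps 10 → 2 → 5, so m(5) = 5.
Codeword c = [1, 1, 6, 5, 5] ∈ F_11^5.


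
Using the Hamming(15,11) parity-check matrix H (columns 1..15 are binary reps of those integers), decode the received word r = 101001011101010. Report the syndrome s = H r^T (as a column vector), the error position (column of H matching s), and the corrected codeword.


s = (1, 1, 0, 1)^T, error position = 13, corrected codeword c = 101001011101110

Compute s = H r^T mod 2 one row at a time:
  s_1 = 1 + 1 + 1 + 0 + 1 + 0 + 1 + 0 = 5 ≡ 1 (mod 2).
  s_2 = 0 + 0 + 1 + 0 + 1 + 0 + 1 + 0 = 3 ≡ 1 (mod 2).
  s_3 = 0 + 1 + 1 + 0 + 1 + 0 + 1 + 0 = 4 ≡ 0 (mod 2).
  s_4 = 1 + 1 + 0 + 0 + 1 + 0 + 0 + 0 = 3 ≡ 1 (mod 2).
s = (1, 1, 0, 1)^T — this equals column 13 of H (binary 1101), so error is at position 13.
Correct: flip bit 13 of r = 101001011101010 to get c = 101001011101110.


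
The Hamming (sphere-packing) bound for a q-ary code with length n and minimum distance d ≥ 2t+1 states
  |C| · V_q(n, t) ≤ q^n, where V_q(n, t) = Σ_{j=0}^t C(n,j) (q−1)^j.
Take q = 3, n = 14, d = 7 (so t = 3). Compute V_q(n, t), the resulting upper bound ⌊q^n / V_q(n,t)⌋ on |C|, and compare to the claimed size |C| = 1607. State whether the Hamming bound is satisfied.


V_q(n, t) = 3305, q^n = 4782969, Hamming bound = 1447, |C| = 1607 > bound (violated).

Step 1: Compute V_q(n, t) = Σ_{j=0}^3 C(n, j) (q−1)^j.
  j = 0: C(14,0)·(2)^0 = 1·1 = 1.
  j = 1: C(14,1)·(2)^1 = 14·2 = 28.
  j = 2: C(14,2)·(2)^2 = 91·4 = 364.
  j = 3: C(14,3)·(2)^3 = 364·8 = 2912.
  V_q(n, t) = 1 + 28 + 364 + 2912 = 3305.
Step 2: q^n = 3^14 = 4782969.
Step 3: Hamming bound ⌊q^n / V_q(n,t)⌋ = ⌊4782969/3305⌋ = 1447.
Step 4: Compare |C| = 1607 to 1447: violated.
The claimed |C| lies above the Hamming bound, so no 3-ary code of length 14 with d ≥ 7 can have 1607 codewords.


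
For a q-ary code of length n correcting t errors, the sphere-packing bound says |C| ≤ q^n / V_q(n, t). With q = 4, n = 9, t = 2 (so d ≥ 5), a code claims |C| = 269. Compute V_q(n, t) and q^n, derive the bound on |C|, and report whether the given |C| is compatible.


V_q(n, t) = 352, q^n = 262144, Hamming bound = 744, |C| = 269 ≤ bound (satisfied).

Step 1: Compute V_q(n, t) = Σ_{j=0}^2 C(n, j) (q−1)^j.
  j = 0: C(9,0)·(3)^0 = 1·1 = 1.
  j = 1: C(9,1)·(3)^1 = 9·3 = 27.
  j = 2: C(9,2)·(3)^2 = 36·9 = 324.
  V_q(n, t) = 1 + 27 + 324 = 352.
Step 2: q^n = 4^9 = 262144.
Step 3: Hamming bound ⌊q^n / V_q(n,t)⌋ = ⌊262144/352⌋ = 744.
Step 4: Compare |C| = 269 to 744: satisfied.
The claimed |C| lies below the Hamming bound.


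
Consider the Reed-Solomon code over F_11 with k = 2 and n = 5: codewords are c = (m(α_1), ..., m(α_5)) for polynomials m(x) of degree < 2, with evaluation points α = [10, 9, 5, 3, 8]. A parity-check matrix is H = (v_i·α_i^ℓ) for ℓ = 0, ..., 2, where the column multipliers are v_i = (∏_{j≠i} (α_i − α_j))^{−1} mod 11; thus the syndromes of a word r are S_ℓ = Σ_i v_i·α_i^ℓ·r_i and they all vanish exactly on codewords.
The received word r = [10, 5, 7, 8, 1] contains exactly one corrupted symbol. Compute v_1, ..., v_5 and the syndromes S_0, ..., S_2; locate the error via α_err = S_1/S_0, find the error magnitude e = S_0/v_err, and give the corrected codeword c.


S = (7, 1, 8), error at position 5, error magnitude e = 1, c = [10, 5, 7, 8, 0].

Step 1: column multipliers v_i = (∏_{j≠i}(α_i − α_j))^{−1} mod 11.
  i = 1 (α = 10): (10−9)(10−5)(10−3)(10−8) = 1·5·7·2 = 70 ≡ 4, so v_1 = 4^{−1} = 3 (mod 11).
  i = 2 (α = 9): (9−10)(9−5)(9−3)(9−8) = (−1)·4·6·1 = −24 ≡ 9, so v_2 = 9^{−1} = 5 (mod 11).
  i = 3 (α = 5): (5−10)(5−9)(5−3)(5−8) = (−5)·(−4)·2·(−3) = −120 ≡ 1, so v_3 = 1^{−1} = 1 (mod 11).
  i = 4 (α = 3): (3−10)(3−9)(3−5)(3−8) = (−7)·(−6)·(−2)·(−5) = 420 ≡ 2, so v_4 = 2^{−1} = 6 (mod 11).
  i = 5 (α = 8): (8−10)(8−9)(8−5)(8−3) = (−2)·(−1)·3·5 = 30 ≡ 8, so v_5 = 8^{−1} = 7 (mod 11).
  v = [3, 5, 1, 6, 7].
Step 2: syndromes of r = [10, 5, 7, 8, 1] (all sums mod 11).
  S_0 = Σ v_i r_i = 3·10 + 5·5 + 1·7 + 6·8 + 7·1 = 117 ≡ 7.
  S_1 = Σ v_i α_i r_i = 3·10·10 + 5·9·5 + 1·5·7 + 6·3·8 + 7·8·1 = 760 ≡ 1.
  α_i^2 mod 11 = [1, 4, 3, 9, 9].
  S_2 = Σ v_i α_i^2 r_i = 3·1·10 + 5·4·5 + 1·3·7 + 6·9·8 + 7·9·1 = 646 ≡ 8.
  S = (7, 1, 8) ≠ 0, so r is not a codeword (an error is present).
Step 3: locate the error. For a single error e at position i, S_ℓ = v_i·e·α_i^ℓ, so α_err = S_1/S_0.
  S_0^{−1} = 7^{−1} = 8 (mod 11), so α_err = 1·8 = 8 ≡ 8 = α_5. Error position i = 5.
  Consistency check: S_2/S_1 = 8·1 = 8 ≡ 8 = α_err ✓ (single-error assumption holds).
Step 4: error magnitude e = S_0/v_5 = S_0·∏_{j≠5}(α_5 − α_j) = 7·8 = 56 ≡ 1 (mod 11).
Step 5: correct position 5: c_5 = r_5 − e = 1 − 1 ≡ 0 (mod 11). Hence c = [10, 5, 7, 8, 0].
  Check: interpolating c through the α_i gives m(x) = 4 + 5·x (degree < 2) with m(α_i) = c_i for every i, so c is indeed a codeword.


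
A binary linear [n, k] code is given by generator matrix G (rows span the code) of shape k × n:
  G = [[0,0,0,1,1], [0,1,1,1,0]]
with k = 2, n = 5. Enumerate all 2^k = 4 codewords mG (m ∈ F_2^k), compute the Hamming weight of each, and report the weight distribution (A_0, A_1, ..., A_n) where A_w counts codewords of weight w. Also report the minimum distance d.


Weight distribution: A_0 = 1, A_2 = 1, A_3 = 2. Minimum distance d = 2.

Enumerate all 2^2 = 4 messages m ∈ F_2^2.
For each, compute codeword c = mG in F_2^5, then tally its weight.
  m = 00 → c = 00000, weight = 0.
  m = 10 → c = 00011, weight = 2.
  m = 01 → c = 01110, weight = 3.
  m = 11 → c = 01101, weight = 3.
Tally weights:
  weight 0: 1 codewords.
  weight 2: 1 codewords.
  weight 3: 2 codewords.
Minimum distance d = smallest w > 0 with A_w > 0 = 2.
Sanity: Σ A_w = 4 = 2^2 = 4 ✓.


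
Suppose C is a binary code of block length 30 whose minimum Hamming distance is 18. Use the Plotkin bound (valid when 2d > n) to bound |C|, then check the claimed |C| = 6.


Plotkin bound M ≤ 6; given |C| = 6 ≤ bound (satisfied).

Check applicability: 2d = 36, n = 30.
2d − n = 6 > 0, so Plotkin applies.
Compute d/(2d−n) = 18/6 ≈ 3.0000.
⌊d/(2d−n)⌋ = 3.
Plotkin bound: M ≤ 2·3 = 6.
Given |C| = 6, check: satisfied.
This |C| is at the Plotkin bound.


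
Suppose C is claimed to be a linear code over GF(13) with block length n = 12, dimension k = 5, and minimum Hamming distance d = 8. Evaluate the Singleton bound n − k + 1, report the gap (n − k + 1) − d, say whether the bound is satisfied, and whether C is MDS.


Singleton RHS = n − k + 1 = 8, slack = 0, bound satisfied, MDS.

Singleton bound: d ≤ n − k + 1.
Here n = 12, k = 5, so n − k + 1 = 8.
Given d = 8, check d ≤ 8: YES.
Slack = (n − k + 1) − d = 0.
The code is MDS (slack = 0).
Description: the claimed parameters are [12, 5, 8]_13; such a code would be MDS (meets Singleton bound).


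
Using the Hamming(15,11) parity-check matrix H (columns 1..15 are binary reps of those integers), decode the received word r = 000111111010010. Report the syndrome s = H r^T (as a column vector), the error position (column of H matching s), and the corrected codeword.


s = (0, 1, 0, 0)^T, error position = 4, corrected codeword c = 000011111010010

Compute s = H r^T mod 2 one row at a time:
  s_1 = 1 + 1 + 0 + 1 + 0 + 0 + 1 + 0 = 4 ≡ 0 (mod 2).
  s_2 = 1 + 1 + 1 + 1 + 0 + 0 + 1 + 0 = 5 ≡ 1 (mod 2).
  s_3 = 0 + 0 + 1 + 1 + 0 + 1 + 1 + 0 = 4 ≡ 0 (mod 2).
  s_4 = 0 + 0 + 1 + 1 + 1 + 1 + 0 + 0 = 4 ≡ 0 (mod 2).
s = (0, 1, 0, 0)^T — this equals column 4 of H (binary 0100), so error is at position 4.
Correct: flip bit 4 of r = 000111111010010 to get c = 000011111010010.


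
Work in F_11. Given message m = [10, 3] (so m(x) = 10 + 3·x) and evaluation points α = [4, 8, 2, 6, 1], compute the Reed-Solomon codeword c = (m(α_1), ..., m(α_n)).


c = [0, 1, 5, 6, 2]

Message polynomial: m(x) = 10 + 3·x (mod 11).
For each evaluation point α_i, compute m(α_i) mod 11:
  α_1 = 4: Horner steps 3 → 0, so m(4) = 0.
  α_2 = 8: Horner steps 3 → 1, so m(8) = 1.
  α_3 = 2: Horner steps 3 → 5, so m(2) = 5.
  α_4 = 6: Horner steps 3 → 6, so m(6) = 6.
  α_5 = 1: Horner steps 3 → 2, so m(1) = 2.
Codeword c = [0, 1, 5, 6, 2] ∈ F_11^5.


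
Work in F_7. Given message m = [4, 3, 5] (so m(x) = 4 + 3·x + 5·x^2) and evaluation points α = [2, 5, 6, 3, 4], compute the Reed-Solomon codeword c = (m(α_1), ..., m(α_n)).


c = [2, 4, 6, 2, 5]

Message polynomial: m(x) = 4 + 3·x + 5·x^2 (mod 7).
For each evaluation point α_i, compute m(α_i) mod 7:
  α_1 = 2: Horner steps 5 → 6 → 2, so m(2) = 2.
  α_2 = 5: Horner steps 5 → 0 → 4, so m(5) = 4.
  α_3 = 6: Horner steps 5 → 5 → 6, so m(6) = 6.
  α_4 = 3: Horner steps 5 → 4 → 2, so m(3) = 2.
  α_5 = 4: Horner steps 5 → 2 → 5, so m(4) = 5.
Codeword c = [2, 4, 6, 2, 5] ∈ F_7^5.


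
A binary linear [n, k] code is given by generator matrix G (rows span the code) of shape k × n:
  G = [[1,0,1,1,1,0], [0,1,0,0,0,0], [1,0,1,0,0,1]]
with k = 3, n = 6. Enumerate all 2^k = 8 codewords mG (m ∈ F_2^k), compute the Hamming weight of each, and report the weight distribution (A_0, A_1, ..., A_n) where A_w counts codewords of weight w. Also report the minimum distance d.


Weight distribution: A_0 = 1, A_1 = 1, A_3 = 2, A_4 = 3, A_5 = 1. Minimum distance d = 1.

Enumerate all 2^3 = 8 messages m ∈ F_2^3.
For each, compute codeword c = mG in F_2^6, then tally its weight.
  m = 000 → c = 000000, weight = 0.
  m = 100 → c = 101110, weight = 4.
  m = 010 → c = 010000, weight = 1.
  m = 110 → c = 111110, weight = 5.
  m = 001 → c = 101001, weight = 3.
  m = 101 → c = 000111, weight = 3.
  m = 011 → c = 111001, weight = 4.
  m = 111 → c = 010111, weight = 4.
Tally weights:
  weight 0: 1 codewords.
  weight 1: 1 codewords.
  weight 3: 2 codewords.
  weight 4: 3 codewords.
  weight 5: 1 codewords.
Minimum distance d = smallest w > 0 with A_w > 0 = 1.
Sanity: Σ A_w = 8 = 2^3 = 8 ✓.


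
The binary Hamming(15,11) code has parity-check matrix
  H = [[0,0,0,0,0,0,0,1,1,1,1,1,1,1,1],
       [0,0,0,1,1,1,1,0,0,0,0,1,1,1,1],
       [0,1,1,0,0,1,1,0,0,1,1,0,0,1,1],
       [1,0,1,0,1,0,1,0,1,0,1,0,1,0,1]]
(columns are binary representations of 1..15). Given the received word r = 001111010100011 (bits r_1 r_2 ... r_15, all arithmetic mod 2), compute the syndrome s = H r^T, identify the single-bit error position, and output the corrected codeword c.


s = (0, 1, 1, 1)^T, error position = 7, corrected codeword c = 001111110100011

Compute s = H r^T mod 2 one row at a time:
  s_1 = 1 + 0 + 1 + 0 + 0 + 0 + 1 + 1 = 4 ≡ 0 (mod 2).
  s_2 = 1 + 1 + 1 + 0 + 0 + 0 + 1 + 1 = 5 ≡ 1 (mod 2).
  s_3 = 0 + 1 + 1 + 0 + 1 + 0 + 1 + 1 = 5 ≡ 1 (mod 2).
  s_4 = 0 + 1 + 1 + 0 + 0 + 0 + 0 + 1 = 3 ≡ 1 (mod 2).
s = (0, 1, 1, 1)^T — this equals column 7 of H (binary 0111), so error is at position 7.
Correct: flip bit 7 of r = 001111010100011 to get c = 001111110100011.


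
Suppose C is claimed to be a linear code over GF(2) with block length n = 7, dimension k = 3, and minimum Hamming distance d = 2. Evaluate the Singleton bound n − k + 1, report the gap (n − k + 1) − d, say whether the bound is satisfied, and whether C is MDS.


Singleton RHS = n − k + 1 = 5, slack = 3, bound satisfied, not MDS.

Singleton bound: d ≤ n − k + 1.
Here n = 7, k = 3, so n − k + 1 = 5.
Given d = 2, check d ≤ 5: YES.
Slack = (n − k + 1) − d = 3.
The code is NOT MDS (slack = 3 > 0).
Description: the claimed parameters are [7, 3, 2]_2; such a code would be non-MDS.


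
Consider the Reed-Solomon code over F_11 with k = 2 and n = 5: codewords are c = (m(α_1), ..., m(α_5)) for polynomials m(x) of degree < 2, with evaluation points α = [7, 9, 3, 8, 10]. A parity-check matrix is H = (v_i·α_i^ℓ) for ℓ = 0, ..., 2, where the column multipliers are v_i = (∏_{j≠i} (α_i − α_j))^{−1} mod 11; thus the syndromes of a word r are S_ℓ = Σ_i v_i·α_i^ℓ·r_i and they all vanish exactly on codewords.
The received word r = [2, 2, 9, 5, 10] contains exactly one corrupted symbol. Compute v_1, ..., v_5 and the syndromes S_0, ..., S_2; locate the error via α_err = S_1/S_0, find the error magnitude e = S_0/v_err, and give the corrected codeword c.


S = (3, 10, 4), error at position 1, error magnitude e = 5, c = [8, 2, 9, 5, 10].

Step 1: column multipliers v_i = (∏_{j≠i}(α_i − α_j))^{−1} mod 11.
  i = 1 (α = 7): (7−9)(7−3)(7−8)(7−10) = (−2)·4·(−1)·(−3) = −24 ≡ 9, so v_1 = 9^{−1} = 5 (mod 11).
  i = 2 (α = 9): (9−7)(9−3)(9−8)(9−10) = 2·6·1·(−1) = −12 ≡ 10, so v_2 = 10^{−1} = 10 (mod 11).
  i = 3 (α = 3): (3−7)(3−9)(3−8)(3−10) = (−4)·(−6)·(−5)·(−7) = 840 ≡ 4, so v_3 = 4^{−1} = 3 (mod 11).
  i = 4 (α = 8): (8−7)(8−9)(8−3)(8−10) = 1·(−1)·5·(−2) = 10 ≡ 10, so v_4 = 10^{−1} = 10 (mod 11).
  i = 5 (α = 10): (10−7)(10−9)(10−3)(10−8) = 3·1·7·2 = 42 ≡ 9, so v_5 = 9^{−1} = 5 (mod 11).
  v = [5, 10, 3, 10, 5].
Step 2: syndromes of r = [2, 2, 9, 5, 10] (all sums mod 11).
  S_0 = Σ v_i r_i = 5·2 + 10·2 + 3·9 + 10·5 + 5·10 = 157 ≡ 3.
  S_1 = Σ v_i α_i r_i = 5·7·2 + 10·9·2 + 3·3·9 + 10·8·5 + 5·10·10 = 1231 ≡ 10.
  α_i^2 mod 11 = [5, 4, 9, 9, 1].
  S_2 = Σ v_i α_i^2 r_i = 5·5·2 + 10·4·2 + 3·9·9 + 10·9·5 + 5·1·10 = 873 ≡ 4.
  S = (3, 10, 4) ≠ 0, so r is not a codeword (an error is present).
Step 3: locate the error. For a single error e at position i, S_ℓ = v_i·e·α_i^ℓ, so α_err = S_1/S_0.
  S_0^{−1} = 3^{−1} = 4 (mod 11), so α_err = 10·4 = 40 ≡ 7 = α_1. Error position i = 1.
  Consistency check: S_2/S_1 = 4·10 = 40 ≡ 7 = α_err ✓ (single-error assumption holds).
Step 4: error magnitude e = S_0/v_1 = S_0·∏_{j≠1}(α_1 − α_j) = 3·9 = 27 ≡ 5 (mod 11).
Step 5: correct position 1: c_1 = r_1 − e = 2 − 5 ≡ 8 (mod 11). Hence c = [8, 2, 9, 5, 10].
  Check: interpolating c through the α_i gives m(x) = 7 + 8·x (degree < 2) with m(α_i) = c_i for every i, so c is indeed a codeword.


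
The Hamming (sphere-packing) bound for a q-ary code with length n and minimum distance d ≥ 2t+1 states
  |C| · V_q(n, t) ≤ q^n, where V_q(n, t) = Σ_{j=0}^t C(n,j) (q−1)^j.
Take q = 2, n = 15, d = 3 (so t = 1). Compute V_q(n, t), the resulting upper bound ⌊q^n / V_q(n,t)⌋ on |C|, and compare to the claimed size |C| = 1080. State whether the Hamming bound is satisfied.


V_q(n, t) = 16, q^n = 32768, Hamming bound = 2048, |C| = 1080 ≤ bound (satisfied).

Step 1: Compute V_q(n, t) = Σ_{j=0}^1 C(n, j) (q−1)^j.
  j = 0: C(15,0)·(1)^0 = 1·1 = 1.
  j = 1: C(15,1)·(1)^1 = 15·1 = 15.
  V_q(n, t) = 1 + 15 = 16.
Step 2: q^n = 2^15 = 32768.
Step 3: Hamming bound ⌊q^n / V_q(n,t)⌋ = ⌊32768/16⌋ = 2048.
Step 4: Compare |C| = 1080 to 2048: satisfied.
The claimed |C| lies below the Hamming bound.


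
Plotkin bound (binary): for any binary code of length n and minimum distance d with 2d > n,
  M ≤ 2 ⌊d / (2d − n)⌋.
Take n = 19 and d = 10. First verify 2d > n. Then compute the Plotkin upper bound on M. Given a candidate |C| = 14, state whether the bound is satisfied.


Plotkin bound M ≤ 20; given |C| = 14 ≤ bound (satisfied).

Check applicability: 2d = 20, n = 19.
2d − n = 1 > 0, so Plotkin applies.
Compute d/(2d−n) = 10/1 ≈ 10.0000.
⌊d/(2d−n)⌋ = 10.
Plotkin bound: M ≤ 2·10 = 20.
Given |C| = 14, check: satisfied.
This |C| is below the Plotkin bound.


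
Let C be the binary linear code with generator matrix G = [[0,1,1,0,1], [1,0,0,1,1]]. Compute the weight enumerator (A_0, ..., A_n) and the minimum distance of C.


Weight distribution: A_0 = 1, A_3 = 2, A_4 = 1. Minimum distance d = 3.

Enumerate all 2^2 = 4 messages m ∈ F_2^2.
For each, compute codeword c = mG in F_2^5, then tally its weight.
  m = 00 → c = 00000, weight = 0.
  m = 10 → c = 01101, weight = 3.
  m = 01 → c = 10011, weight = 3.
  m = 11 → c = 11110, weight = 4.
Tally weights:
  weight 0: 1 codewords.
  weight 3: 2 codewords.
  weight 4: 1 codewords.
Minimum distance d = smallest w > 0 with A_w > 0 = 3.
Sanity: Σ A_w = 4 = 2^2 = 4 ✓.


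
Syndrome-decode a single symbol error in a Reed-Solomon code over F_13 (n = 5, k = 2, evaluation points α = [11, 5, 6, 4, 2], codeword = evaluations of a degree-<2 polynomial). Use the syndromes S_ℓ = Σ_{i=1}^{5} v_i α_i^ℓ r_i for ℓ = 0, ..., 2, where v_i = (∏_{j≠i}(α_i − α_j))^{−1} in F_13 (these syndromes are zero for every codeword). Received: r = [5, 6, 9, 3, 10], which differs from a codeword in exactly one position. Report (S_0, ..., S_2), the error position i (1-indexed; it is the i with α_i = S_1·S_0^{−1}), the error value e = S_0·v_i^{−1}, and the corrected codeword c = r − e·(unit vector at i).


S = (4, 5, 3), error at position 1, error magnitude e = 7, c = [11, 6, 9, 3, 10].

Step 1: column multipliers v_i = (∏_{j≠i}(α_i − α_j))^{−1} mod 13.
  i = 1 (α = 11): (11−5)(11−6)(11−4)(11−2) = 6·5·7·9 = 1890 ≡ 5, so v_1 = 5^{−1} = 8 (mod 13).
  i = 2 (α = 5): (5−11)(5−6)(5−4)(5−2) = (−6)·(−1)·1·3 = 18 ≡ 5, so v_2 = 5^{−1} = 8 (mod 13).
  i = 3 (α = 6): (6−11)(6−5)(6−4)(6−2) = (−5)·1·2·4 = −40 ≡ 12, so v_3 = 12^{−1} = 12 (mod 13).
  i = 4 (α = 4): (4−11)(4−5)(4−6)(4−2) = (−7)·(−1)·(−2)·2 = −28 ≡ 11, so v_4 = 11^{−1} = 6 (mod 13).
  i = 5 (α = 2): (2−11)(2−5)(2−6)(2−4) = (−9)·(−3)·(−4)·(−2) = 216 ≡ 8, so v_5 = 8^{−1} = 5 (mod 13).
  v = [8, 8, 12, 6, 5].
Step 2: syndromes of r = [5, 6, 9, 3, 10] (all sums mod 13).
  S_0 = Σ v_i r_i = 8·5 + 8·6 + 12·9 + 6·3 + 5·10 = 264 ≡ 4.
  S_1 = Σ v_i α_i r_i = 8·11·5 + 8·5·6 + 12·6·9 + 6·4·3 + 5·2·10 = 1500 ≡ 5.
  α_i^2 mod 13 = [4, 12, 10, 3, 4].
  S_2 = Σ v_i α_i^2 r_i = 8·4·5 + 8·12·6 + 12·10·9 + 6·3·3 + 5·4·10 = 2070 ≡ 3.
  S = (4, 5, 3) ≠ 0, so r is not a codeword (an error is present).
Step 3: locate the error. For a single error e at position i, S_ℓ = v_i·e·α_i^ℓ, so α_err = S_1/S_0.
  S_0^{−1} = 4^{−1} = 10 (mod 13), so α_err = 5·10 = 50 ≡ 11 = α_1. Error position i = 1.
  Consistency check: S_2/S_1 = 3·8 = 24 ≡ 11 = α_err ✓ (single-error assumption holds).
Step 4: error magnitude e = S_0/v_1 = S_0·∏_{j≠1}(α_1 − α_j) = 4·5 = 20 ≡ 7 (mod 13).
Step 5: correct position 1: c_1 = r_1 − e = 5 − 7 ≡ 11 (mod 13). Hence c = [11, 6, 9, 3, 10].
  Check: interpolating c through the α_i gives m(x) = 4 + 3·x (degree < 2) with m(α_i) = c_i for every i, so c is indeed a codeword.


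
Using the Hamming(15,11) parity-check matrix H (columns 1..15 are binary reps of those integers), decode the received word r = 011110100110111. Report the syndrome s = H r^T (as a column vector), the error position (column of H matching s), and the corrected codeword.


s = (1, 0, 1, 0)^T, error position = 10, corrected codeword c = 011110100010111

Compute s = H r^T mod 2 one row at a time:
  s_1 = 0 + 0 + 1 + 1 + 0 + 1 + 1 + 1 = 5 ≡ 1 (mod 2).
  s_2 = 1 + 1 + 0 + 1 + 0 + 1 + 1 + 1 = 6 ≡ 0 (mod 2).
  s_3 = 1 + 1 + 0 + 1 + 1 + 1 + 1 + 1 = 7 ≡ 1 (mod 2).
  s_4 = 0 + 1 + 1 + 1 + 0 + 1 + 1 + 1 = 6 ≡ 0 (mod 2).
s = (1, 0, 1, 0)^T — this equals column 10 of H (binary 1010), so error is at position 10.
Correct: flip bit 10 of r = 011110100110111 to get c = 011110100010111.


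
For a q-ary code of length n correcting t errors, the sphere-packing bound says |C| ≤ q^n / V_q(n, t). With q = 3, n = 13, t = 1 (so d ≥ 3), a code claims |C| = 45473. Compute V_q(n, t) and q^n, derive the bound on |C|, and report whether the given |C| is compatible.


V_q(n, t) = 27, q^n = 1594323, Hamming bound = 59049, |C| = 45473 ≤ bound (satisfied).

Step 1: Compute V_q(n, t) = Σ_{j=0}^1 C(n, j) (q−1)^j.
  j = 0: C(13,0)·(2)^0 = 1·1 = 1.
  j = 1: C(13,1)·(2)^1 = 13·2 = 26.
  V_q(n, t) = 1 + 26 = 27.
Step 2: q^n = 3^13 = 1594323.
Step 3: Hamming bound ⌊q^n / V_q(n,t)⌋ = ⌊1594323/27⌋ = 59049.
Step 4: Compare |C| = 45473 to 59049: satisfied.
The claimed |C| lies below the Hamming bound.


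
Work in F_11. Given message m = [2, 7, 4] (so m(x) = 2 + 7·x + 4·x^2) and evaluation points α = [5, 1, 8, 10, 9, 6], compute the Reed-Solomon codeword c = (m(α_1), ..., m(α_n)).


c = [5, 2, 6, 10, 4, 1]

Message polynomial: m(x) = 2 + 7·x + 4·x^2 (mod 11).
For each evaluation point α_i, compute m(α_i) mod 11:
  α_1 = 5: Horner steps 4 → 5 → 5, so m(5) = 5.
  α_2 = 1: Horner steps 4 → 0 → 2, so m(1) = 2.
  α_3 = 8: Horner steps 4 → 6 → 6, so m(8) = 6.
  α_4 = 10: Horner steps 4 → 3 → 10, so m(10) = 10.
  α_5 = 9: Horner steps 4 → 10 → 4, so m(9) = 4.
  α_6 = 6: Horner steps 4 → 9 → 1, so m(6) = 1.
Codeword c = [5, 2, 6, 10, 4, 1] ∈ F_11^6.


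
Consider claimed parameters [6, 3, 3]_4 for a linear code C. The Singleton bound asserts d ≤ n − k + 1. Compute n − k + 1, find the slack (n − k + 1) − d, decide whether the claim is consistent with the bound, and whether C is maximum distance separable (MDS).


Singleton RHS = n − k + 1 = 4, slack = 1, bound satisfied, not MDS.

Singleton bound: d ≤ n − k + 1.
Here n = 6, k = 3, so n − k + 1 = 4.
Given d = 3, check d ≤ 4: YES.
Slack = (n − k + 1) − d = 1.
The code is NOT MDS (slack = 1 > 0).
Description: the claimed parameters are [6, 3, 3]_4; such a code would be non-MDS.


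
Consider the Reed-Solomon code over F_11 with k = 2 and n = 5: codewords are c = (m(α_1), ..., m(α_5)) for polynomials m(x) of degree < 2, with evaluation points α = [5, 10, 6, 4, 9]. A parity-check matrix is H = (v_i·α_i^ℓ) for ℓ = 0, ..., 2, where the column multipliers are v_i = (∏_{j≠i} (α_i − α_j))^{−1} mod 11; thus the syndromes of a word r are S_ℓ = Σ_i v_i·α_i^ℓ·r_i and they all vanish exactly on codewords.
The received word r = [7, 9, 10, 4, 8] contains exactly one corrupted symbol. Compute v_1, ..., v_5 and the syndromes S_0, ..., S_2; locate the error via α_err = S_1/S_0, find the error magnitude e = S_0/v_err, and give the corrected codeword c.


S = (2, 9, 2), error at position 2, error magnitude e = 9, c = [7, 0, 10, 4, 8].

Step 1: column multipliers v_i = (∏_{j≠i}(α_i − α_j))^{−1} mod 11.
  i = 1 (α = 5): (5−10)(5−6)(5−4)(5−9) = (−5)·(−1)·1·(−4) = −20 ≡ 2, so v_1 = 2^{−1} = 6 (mod 11).
  i = 2 (α = 10): (10−5)(10−6)(10−4)(10−9) = 5·4·6·1 = 120 ≡ 10, so v_2 = 10^{−1} = 10 (mod 11).
  i = 3 (α = 6): (6−5)(6−10)(6−4)(6−9) = 1·(−4)·2·(−3) = 24 ≡ 2, so v_3 = 2^{−1} = 6 (mod 11).
  i = 4 (α = 4): (4−5)(4−10)(4−6)(4−9) = (−1)·(−6)·(−2)·(−5) = 60 ≡ 5, so v_4 = 5^{−1} = 9 (mod 11).
  i = 5 (α = 9): (9−5)(9−10)(9−6)(9−4) = 4·(−1)·3·5 = −60 ≡ 6, so v_5 = 6^{−1} = 2 (mod 11).
  v = [6, 10, 6, 9, 2].
Step 2: syndromes of r = [7, 9, 10, 4, 8] (all sums mod 11).
  S_0 = Σ v_i r_i = 6·7 + 10·9 + 6·10 + 9·4 + 2·8 = 244 ≡ 2.
  S_1 = Σ v_i α_i r_i = 6·5·7 + 10·10·9 + 6·6·10 + 9·4·4 + 2·9·8 = 1758 ≡ 9.
  α_i^2 mod 11 = [3, 1, 3, 5, 4].
  S_2 = Σ v_i α_i^2 r_i = 6·3·7 + 10·1·9 + 6·3·10 + 9·5·4 + 2·4·8 = 640 ≡ 2.
  S = (2, 9, 2) ≠ 0, so r is not a codeword (an error is present).
Step 3: locate the error. For a single error e at position i, S_ℓ = v_i·e·α_i^ℓ, so α_err = S_1/S_0.
  S_0^{−1} = 2^{−1} = 6 (mod 11), so α_err = 9·6 = 54 ≡ 10 = α_2. Error position i = 2.
  Consistency check: S_2/S_1 = 2·5 = 10 ≡ 10 = α_err ✓ (single-error assumption holds).
Step 4: error magnitude e = S_0/v_2 = S_0·∏_{j≠2}(α_2 − α_j) = 2·10 = 20 ≡ 9 (mod 11).
Step 5: correct position 2: c_2 = r_2 − e = 9 − 9 ≡ 0 (mod 11). Hence c = [7, 0, 10, 4, 8].
  Check: interpolating c through the α_i gives m(x) = 3 + 3·x (degree < 2) with m(α_i) = c_i for every i, so c is indeed a codeword.


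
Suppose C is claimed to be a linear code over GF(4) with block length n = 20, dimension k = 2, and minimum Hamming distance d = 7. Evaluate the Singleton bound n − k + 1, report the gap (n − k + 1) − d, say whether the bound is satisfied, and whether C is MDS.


Singleton RHS = n − k + 1 = 19, slack = 12, bound satisfied, not MDS.

Singleton bound: d ≤ n − k + 1.
Here n = 20, k = 2, so n − k + 1 = 19.
Given d = 7, check d ≤ 19: YES.
Slack = (n − k + 1) − d = 12.
The code is NOT MDS (slack = 12 > 0).
Description: the claimed parameters are [20, 2, 7]_4; such a code would be non-MDS.


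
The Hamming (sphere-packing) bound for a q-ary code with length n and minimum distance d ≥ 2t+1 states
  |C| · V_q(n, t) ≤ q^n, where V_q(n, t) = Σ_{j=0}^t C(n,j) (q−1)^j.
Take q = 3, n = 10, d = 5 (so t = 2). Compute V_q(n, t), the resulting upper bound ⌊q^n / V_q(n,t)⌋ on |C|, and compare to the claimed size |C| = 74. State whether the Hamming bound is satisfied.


V_q(n, t) = 201, q^n = 59049, Hamming bound = 293, |C| = 74 ≤ bound (satisfied).

Step 1: Compute V_q(n, t) = Σ_{j=0}^2 C(n, j) (q−1)^j.
  j = 0: C(10,0)·(2)^0 = 1·1 = 1.
  j = 1: C(10,1)·(2)^1 = 10·2 = 20.
  j = 2: C(10,2)·(2)^2 = 45·4 = 180.
  V_q(n, t) = 1 + 20 + 180 = 201.
Step 2: q^n = 3^10 = 59049.
Step 3: Hamming bound ⌊q^n / V_q(n,t)⌋ = ⌊59049/201⌋ = 293.
Step 4: Compare |C| = 74 to 293: satisfied.
The claimed |C| lies below the Hamming bound.


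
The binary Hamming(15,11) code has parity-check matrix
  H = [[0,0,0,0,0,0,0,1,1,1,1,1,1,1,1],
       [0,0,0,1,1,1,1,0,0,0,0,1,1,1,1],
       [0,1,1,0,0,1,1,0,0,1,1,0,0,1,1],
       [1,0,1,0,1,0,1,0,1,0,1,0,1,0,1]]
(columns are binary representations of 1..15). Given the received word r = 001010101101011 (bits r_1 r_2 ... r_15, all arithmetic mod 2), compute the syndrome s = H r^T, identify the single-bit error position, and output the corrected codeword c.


s = (1, 1, 1, 1)^T, error position = 15, corrected codeword c = 001010101101010

Compute s = H r^T mod 2 one row at a time:
  s_1 = 0 + 1 + 1 + 0 + 1 + 0 + 1 + 1 = 5 ≡ 1 (mod 2).
  s_2 = 0 + 1 + 0 + 1 + 1 + 0 + 1 + 1 = 5 ≡ 1 (mod 2).
  s_3 = 0 + 1 + 0 + 1 + 1 + 0 + 1 + 1 = 5 ≡ 1 (mod 2).
  s_4 = 0 + 1 + 1 + 1 + 1 + 0 + 0 + 1 = 5 ≡ 1 (mod 2).
s = (1, 1, 1, 1)^T — this equals column 15 of H (binary 1111), so error is at position 15.
Correct: flip bit 15 of r = 001010101101011 to get c = 001010101101010.
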